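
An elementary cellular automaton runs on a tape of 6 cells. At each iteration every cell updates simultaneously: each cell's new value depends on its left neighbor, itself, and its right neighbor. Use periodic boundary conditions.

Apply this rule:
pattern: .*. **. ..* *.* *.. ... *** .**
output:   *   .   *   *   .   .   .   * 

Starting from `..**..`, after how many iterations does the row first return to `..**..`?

.**...
**....
*....*
....**
...**.
..**..

6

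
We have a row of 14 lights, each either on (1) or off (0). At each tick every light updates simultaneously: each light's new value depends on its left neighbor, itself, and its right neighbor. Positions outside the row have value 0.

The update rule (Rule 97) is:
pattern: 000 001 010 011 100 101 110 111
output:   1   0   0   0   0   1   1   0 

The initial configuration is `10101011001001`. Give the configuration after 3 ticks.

10010100000001

01010101000000
00101010011111
10010100000001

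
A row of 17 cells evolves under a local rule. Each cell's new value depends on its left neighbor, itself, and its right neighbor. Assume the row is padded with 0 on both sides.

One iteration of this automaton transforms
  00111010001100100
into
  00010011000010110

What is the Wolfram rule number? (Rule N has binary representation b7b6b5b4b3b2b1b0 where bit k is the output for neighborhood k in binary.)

148

position 3: 111 → 1  (bit 7 = 1)
position 4: 110 → 0  (bit 6 = 0)
position 5: 101 → 0  (bit 5 = 0)
position 7: 100 → 1  (bit 4 = 1)
position 2: 011 → 0  (bit 3 = 0)
position 6: 010 → 1  (bit 2 = 1)
position 1: 001 → 0  (bit 1 = 0)
position 0: 000 → 0  (bit 0 = 0)
bits b7..b0 = 10010100 = 148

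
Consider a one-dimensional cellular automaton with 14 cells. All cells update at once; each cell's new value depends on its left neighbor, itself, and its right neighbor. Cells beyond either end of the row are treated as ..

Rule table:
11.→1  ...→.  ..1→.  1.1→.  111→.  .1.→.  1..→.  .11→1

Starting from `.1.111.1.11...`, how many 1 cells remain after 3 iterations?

...1.1...11...
.........11...
.........11...
count of 1: 2

2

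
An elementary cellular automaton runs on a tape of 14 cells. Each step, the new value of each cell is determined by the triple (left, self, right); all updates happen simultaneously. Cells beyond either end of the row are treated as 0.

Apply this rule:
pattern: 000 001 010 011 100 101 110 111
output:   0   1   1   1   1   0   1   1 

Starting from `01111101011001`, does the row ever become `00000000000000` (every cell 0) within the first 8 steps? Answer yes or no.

no

11111101011111
11111101011111  (fixed point — unchanged through step 8)
step 8 is 11111101011111, still not uniform 0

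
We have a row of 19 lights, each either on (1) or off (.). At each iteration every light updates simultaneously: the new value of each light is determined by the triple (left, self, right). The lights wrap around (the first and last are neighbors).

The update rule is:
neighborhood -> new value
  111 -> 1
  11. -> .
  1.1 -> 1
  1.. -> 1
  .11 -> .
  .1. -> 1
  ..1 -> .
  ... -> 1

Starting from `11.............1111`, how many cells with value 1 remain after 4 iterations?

1.111111111111..111
.1.1111111111.1..11
111.11111111.111...
.1.1.111111.1.1.11.
count of 1: 12

12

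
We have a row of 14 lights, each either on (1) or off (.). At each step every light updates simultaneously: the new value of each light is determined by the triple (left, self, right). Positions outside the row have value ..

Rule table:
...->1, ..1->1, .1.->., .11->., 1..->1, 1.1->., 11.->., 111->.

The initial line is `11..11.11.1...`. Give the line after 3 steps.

..11.......111

..11.......111
11..1111111...
..11.......111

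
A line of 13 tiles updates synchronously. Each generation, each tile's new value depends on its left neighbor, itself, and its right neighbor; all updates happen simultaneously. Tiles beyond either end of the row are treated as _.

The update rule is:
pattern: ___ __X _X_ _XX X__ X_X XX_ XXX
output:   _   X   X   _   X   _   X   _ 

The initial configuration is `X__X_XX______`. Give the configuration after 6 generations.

XXXX__XX_____
___XXX_XX____
__X__X__XX___
_XXXXXXX_XX__
X______X__XX_
XX____XXXX_XX

XX____XXXX_XX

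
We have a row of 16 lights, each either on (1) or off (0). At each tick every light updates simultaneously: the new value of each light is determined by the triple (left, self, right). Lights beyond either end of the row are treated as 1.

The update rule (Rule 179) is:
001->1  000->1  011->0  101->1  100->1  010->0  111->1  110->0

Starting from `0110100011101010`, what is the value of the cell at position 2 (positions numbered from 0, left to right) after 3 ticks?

0

1001011101010101
0110101010101010
1001010101010101
position 2 holds 0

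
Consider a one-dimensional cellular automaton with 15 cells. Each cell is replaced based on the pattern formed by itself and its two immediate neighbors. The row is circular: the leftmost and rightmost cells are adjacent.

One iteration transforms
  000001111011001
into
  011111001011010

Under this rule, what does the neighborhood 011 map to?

At position 5 the neighborhood is 011; the next row has 1 there.

1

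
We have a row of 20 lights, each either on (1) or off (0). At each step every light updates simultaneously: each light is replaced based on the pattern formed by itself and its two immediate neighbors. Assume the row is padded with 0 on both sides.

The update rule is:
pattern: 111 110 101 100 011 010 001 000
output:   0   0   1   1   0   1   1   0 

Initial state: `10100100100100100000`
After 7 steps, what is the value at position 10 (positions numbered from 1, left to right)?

0

step 1: 11111111111111110000
step 2: 00000000000000001000
step 3: 00000000000000011100
step 4: 00000000000000100010
step 5: 00000000000001110111
step 6: 00000000000010001000
step 7: 00000000000111011100
position 10 holds 0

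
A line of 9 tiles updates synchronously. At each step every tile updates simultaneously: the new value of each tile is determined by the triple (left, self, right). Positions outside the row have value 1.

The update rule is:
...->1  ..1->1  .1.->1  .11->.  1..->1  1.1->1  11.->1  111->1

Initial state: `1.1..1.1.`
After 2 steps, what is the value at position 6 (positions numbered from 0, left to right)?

111111111
111111111
position 6 holds 1

1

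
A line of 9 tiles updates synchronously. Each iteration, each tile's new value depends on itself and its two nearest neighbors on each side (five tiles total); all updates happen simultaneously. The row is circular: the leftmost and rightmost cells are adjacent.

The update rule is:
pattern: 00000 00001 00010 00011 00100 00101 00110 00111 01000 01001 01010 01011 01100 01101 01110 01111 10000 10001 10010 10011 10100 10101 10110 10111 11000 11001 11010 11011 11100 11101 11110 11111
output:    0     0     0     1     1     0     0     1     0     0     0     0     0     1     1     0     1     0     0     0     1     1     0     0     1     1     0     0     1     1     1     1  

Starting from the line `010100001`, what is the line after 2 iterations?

010101000
000101010

000101010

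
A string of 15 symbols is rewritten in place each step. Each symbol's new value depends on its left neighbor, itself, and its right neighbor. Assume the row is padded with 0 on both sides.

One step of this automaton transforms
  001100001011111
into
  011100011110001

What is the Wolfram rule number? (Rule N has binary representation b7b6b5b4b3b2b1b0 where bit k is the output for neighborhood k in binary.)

110

position 11: 111 → 0  (bit 7 = 0)
position 3: 110 → 1  (bit 6 = 1)
position 9: 101 → 1  (bit 5 = 1)
position 4: 100 → 0  (bit 4 = 0)
position 2: 011 → 1  (bit 3 = 1)
position 8: 010 → 1  (bit 2 = 1)
position 1: 001 → 1  (bit 1 = 1)
position 0: 000 → 0  (bit 0 = 0)
bits b7..b0 = 01101110 = 110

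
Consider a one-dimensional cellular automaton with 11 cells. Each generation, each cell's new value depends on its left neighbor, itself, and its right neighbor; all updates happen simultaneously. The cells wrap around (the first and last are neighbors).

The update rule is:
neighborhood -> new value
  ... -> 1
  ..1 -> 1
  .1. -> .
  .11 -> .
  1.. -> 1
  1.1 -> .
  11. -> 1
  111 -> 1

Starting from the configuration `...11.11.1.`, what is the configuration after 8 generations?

generation 1: 111.1..1..1
generation 2: 111..11.11.
generation 3: .1111.1..1.
generation 4: 1.111..11.1
generation 5: 1..1111.1..
generation 6: .11.111..11
generation 7: ..1..1111.1
generation 8: 11.11.111..

11.11.111..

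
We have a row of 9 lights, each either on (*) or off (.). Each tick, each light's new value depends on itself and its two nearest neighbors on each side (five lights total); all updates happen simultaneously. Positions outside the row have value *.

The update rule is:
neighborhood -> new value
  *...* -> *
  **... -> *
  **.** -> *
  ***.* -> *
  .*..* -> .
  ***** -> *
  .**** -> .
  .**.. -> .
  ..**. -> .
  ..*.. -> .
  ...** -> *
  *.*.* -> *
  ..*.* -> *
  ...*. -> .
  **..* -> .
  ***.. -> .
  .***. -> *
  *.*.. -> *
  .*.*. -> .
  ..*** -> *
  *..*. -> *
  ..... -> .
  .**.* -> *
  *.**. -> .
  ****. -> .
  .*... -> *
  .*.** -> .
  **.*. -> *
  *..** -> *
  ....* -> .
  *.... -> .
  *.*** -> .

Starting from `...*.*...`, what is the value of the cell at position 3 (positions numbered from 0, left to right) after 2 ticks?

*

**.*.****
.***...**
position 3 holds *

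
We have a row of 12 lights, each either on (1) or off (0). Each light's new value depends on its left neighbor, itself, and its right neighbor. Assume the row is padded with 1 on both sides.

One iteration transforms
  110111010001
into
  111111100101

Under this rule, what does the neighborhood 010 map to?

At position 7 the neighborhood is 010; the next row has 0 there.

0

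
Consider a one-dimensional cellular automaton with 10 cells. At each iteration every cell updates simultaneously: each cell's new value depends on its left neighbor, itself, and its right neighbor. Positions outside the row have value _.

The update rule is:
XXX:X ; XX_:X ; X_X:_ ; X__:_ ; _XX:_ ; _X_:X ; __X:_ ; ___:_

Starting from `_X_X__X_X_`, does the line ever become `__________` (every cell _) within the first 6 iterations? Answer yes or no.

iteration 1: _X_X__X_X_  (fixed point — unchanged through iteration 6)
iteration 6 is _X_X__X_X_, still not uniform _

no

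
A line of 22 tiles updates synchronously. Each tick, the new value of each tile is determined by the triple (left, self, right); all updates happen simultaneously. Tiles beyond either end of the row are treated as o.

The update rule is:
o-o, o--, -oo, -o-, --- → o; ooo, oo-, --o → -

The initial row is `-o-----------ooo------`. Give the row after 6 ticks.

oooooooooooo-o--ooooo-
------------ooo-o----o
ooooooooooo-o--ooooo-o
-----------ooo-o----oo
oooooooooo-o--ooooo-o-
----------ooo-o----ooo

----------ooo-o----ooo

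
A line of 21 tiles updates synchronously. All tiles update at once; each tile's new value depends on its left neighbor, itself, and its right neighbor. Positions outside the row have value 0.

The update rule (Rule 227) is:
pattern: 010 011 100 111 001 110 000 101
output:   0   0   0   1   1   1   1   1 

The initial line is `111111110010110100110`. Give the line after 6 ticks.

011111110101011001010
101111111010101010100
010111111101010101001
101011111110101010010
010101111111010100100
101010111111101001001

101010111111101001001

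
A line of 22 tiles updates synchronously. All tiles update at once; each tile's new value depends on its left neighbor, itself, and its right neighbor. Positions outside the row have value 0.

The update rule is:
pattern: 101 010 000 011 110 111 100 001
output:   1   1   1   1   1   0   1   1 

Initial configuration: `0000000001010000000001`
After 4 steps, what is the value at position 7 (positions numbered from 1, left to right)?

1111111111111111111111
1000000000000000000001
1111111111111111111111  (repeats step 1; period 2)
step 4: 1000000000000000000001
position 7 holds 0

0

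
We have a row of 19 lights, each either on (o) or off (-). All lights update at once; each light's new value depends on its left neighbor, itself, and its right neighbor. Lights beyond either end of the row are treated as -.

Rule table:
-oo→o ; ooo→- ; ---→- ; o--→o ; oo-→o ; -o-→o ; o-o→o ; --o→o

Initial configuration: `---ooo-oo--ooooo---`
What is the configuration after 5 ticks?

--oo-ooooooo---oo--
-ooooo-----oo-oooo-
oo---oo---ooooo--oo
ooo-oooo-oo---ooooo
o-ooo--ooooo-oo---o

o-ooo--ooooo-oo---o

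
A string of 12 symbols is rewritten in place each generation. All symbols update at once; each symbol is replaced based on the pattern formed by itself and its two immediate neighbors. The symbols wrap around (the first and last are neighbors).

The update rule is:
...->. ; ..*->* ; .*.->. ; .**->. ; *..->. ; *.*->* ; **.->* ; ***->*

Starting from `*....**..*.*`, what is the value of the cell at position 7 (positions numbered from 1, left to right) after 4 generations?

*...*.*.*.*.
...*.*.*.*.*
..*.*.*.*.*.
.*.*.*.*.*..
position 7 holds .

.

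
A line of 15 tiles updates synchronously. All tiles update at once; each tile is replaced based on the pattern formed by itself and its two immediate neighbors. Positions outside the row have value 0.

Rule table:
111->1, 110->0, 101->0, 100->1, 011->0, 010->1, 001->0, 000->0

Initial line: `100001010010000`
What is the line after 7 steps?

000000000110001

110001011011000
001001000000100
001101100000110
000000010000001
000000011000001
000000000100001
000000000110001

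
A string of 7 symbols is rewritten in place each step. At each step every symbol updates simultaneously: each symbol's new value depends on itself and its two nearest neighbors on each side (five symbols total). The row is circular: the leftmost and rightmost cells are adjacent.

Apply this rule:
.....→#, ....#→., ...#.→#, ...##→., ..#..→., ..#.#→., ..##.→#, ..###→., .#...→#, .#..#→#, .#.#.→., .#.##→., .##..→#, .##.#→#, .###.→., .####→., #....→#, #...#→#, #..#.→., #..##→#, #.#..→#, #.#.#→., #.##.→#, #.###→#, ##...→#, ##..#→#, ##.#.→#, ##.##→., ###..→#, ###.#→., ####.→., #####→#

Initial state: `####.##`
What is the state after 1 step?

##...#.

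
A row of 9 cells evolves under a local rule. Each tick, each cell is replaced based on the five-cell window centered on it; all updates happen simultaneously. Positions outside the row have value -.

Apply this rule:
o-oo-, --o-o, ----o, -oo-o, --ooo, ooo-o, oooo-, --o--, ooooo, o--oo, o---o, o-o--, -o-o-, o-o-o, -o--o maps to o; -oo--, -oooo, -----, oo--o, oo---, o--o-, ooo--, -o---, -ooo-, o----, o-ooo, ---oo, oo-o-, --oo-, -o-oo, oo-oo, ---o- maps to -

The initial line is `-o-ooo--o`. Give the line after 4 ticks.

-oo-o----

tick 1: -o------o
tick 2: -o----o-o
tick 3: -o--o-ooo
tick 4: -oo-o----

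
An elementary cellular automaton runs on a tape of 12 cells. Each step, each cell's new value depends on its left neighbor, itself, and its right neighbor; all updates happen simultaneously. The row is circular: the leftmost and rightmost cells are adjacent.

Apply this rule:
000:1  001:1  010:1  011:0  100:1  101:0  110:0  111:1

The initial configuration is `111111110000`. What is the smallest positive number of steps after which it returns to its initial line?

011111101111
001111000110
110110111001
100000010110
111111110000

5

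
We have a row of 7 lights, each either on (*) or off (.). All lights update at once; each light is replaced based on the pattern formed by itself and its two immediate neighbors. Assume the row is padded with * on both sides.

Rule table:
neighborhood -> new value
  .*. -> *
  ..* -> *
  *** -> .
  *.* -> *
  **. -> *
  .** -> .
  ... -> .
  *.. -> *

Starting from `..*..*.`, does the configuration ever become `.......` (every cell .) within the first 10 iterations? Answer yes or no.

yes

*******
.......
all cells are . at iteration 2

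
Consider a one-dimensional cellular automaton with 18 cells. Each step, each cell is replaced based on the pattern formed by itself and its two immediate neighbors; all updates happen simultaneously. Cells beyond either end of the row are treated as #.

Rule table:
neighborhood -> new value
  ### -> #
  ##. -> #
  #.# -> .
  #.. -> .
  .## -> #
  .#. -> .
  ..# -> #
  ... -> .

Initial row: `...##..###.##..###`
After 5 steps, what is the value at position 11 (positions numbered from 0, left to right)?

#

step 1: ..###.####.##.####
step 2: .####.####.##.####
step 3: .####.####.##.####  (fixed point — unchanged through step 5)
position 11 holds #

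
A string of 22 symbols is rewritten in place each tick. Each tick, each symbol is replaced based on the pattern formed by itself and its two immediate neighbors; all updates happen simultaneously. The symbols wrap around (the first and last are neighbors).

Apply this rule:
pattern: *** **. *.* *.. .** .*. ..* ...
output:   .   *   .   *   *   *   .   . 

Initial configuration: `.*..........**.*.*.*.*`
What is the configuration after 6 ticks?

.*.*.***....**.*.*.*.*

tick 1: .**.........**.*.*.*.*
tick 2: .***........**.*.*.*.*
tick 3: .*.**.......**.*.*.*.*
tick 4: .*.***......**.*.*.*.*
tick 5: .*.*.**.....**.*.*.*.*
tick 6: .*.*.***....**.*.*.*.*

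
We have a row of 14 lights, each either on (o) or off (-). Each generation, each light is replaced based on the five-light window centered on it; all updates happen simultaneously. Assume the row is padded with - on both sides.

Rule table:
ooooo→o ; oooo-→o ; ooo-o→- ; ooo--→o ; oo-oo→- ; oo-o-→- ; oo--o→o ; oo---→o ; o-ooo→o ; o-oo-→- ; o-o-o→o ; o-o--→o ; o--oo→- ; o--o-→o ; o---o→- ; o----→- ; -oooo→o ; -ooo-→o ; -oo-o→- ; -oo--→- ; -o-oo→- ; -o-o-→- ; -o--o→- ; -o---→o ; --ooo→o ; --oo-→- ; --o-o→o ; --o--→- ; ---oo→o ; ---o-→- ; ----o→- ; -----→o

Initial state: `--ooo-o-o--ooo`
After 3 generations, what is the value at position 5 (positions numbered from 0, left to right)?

o

generation 1: -ooo--o-o--ooo
generation 2: ooooooo-o--ooo
generation 3: oooooo--o--ooo
position 5 holds o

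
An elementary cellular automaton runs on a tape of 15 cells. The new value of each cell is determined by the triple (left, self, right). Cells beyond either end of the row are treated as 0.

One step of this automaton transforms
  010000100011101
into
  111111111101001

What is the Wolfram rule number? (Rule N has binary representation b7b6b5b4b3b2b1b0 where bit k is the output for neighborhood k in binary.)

position 11: 111 → 1  (bit 7 = 1)
position 12: 110 → 0  (bit 6 = 0)
position 13: 101 → 0  (bit 5 = 0)
position 2: 100 → 1  (bit 4 = 1)
position 10: 011 → 0  (bit 3 = 0)
position 1: 010 → 1  (bit 2 = 1)
position 0: 001 → 1  (bit 1 = 1)
position 3: 000 → 1  (bit 0 = 1)
bits b7..b0 = 10010111 = 151

151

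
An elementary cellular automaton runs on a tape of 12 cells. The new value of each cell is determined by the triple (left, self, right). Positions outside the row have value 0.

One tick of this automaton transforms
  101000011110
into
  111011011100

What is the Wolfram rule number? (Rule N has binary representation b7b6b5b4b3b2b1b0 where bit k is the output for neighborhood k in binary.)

position 8: 111 → 1  (bit 7 = 1)
position 10: 110 → 0  (bit 6 = 0)
position 1: 101 → 1  (bit 5 = 1)
position 3: 100 → 0  (bit 4 = 0)
position 7: 011 → 1  (bit 3 = 1)
position 0: 010 → 1  (bit 2 = 1)
position 6: 001 → 0  (bit 1 = 0)
position 4: 000 → 1  (bit 0 = 1)
bits b7..b0 = 10101101 = 173

173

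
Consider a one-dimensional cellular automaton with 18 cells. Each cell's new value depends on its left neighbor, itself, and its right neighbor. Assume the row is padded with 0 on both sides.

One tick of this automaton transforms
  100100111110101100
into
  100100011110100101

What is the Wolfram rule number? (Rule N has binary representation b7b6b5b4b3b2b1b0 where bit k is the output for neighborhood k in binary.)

197

position 7: 111 → 1  (bit 7 = 1)
position 10: 110 → 1  (bit 6 = 1)
position 11: 101 → 0  (bit 5 = 0)
position 1: 100 → 0  (bit 4 = 0)
position 6: 011 → 0  (bit 3 = 0)
position 0: 010 → 1  (bit 2 = 1)
position 2: 001 → 0  (bit 1 = 0)
position 17: 000 → 1  (bit 0 = 1)
bits b7..b0 = 11000101 = 197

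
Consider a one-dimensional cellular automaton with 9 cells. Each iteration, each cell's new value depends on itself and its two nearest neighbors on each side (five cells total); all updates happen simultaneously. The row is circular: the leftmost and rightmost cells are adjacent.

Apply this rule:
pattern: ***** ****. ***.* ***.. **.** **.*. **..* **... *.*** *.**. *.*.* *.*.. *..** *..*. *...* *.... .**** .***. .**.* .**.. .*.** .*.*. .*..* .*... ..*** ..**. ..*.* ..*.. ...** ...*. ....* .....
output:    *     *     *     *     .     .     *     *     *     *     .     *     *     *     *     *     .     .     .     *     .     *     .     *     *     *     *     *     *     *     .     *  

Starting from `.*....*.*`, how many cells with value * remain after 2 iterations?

5

****.***.
*.**.*.*.
count of *: 5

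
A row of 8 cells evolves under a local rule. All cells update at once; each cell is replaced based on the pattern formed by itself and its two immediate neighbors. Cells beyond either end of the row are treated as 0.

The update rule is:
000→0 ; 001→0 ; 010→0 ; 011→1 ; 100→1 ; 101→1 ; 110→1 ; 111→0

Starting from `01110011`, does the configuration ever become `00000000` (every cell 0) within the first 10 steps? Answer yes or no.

yes

step 1: 01011011
step 2: 00111111
step 3: 00100001
step 4: 00010000
step 5: 00001000
step 6: 00000100
step 7: 00000010
step 8: 00000001
step 9: 00000000
all cells are 0 at step 9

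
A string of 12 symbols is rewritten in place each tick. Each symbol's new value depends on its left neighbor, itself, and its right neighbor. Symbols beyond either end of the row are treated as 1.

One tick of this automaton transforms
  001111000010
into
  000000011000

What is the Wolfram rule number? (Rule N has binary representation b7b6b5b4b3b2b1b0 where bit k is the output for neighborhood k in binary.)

1

position 3: 111 → 0  (bit 7 = 0)
position 5: 110 → 0  (bit 6 = 0)
position 11: 101 → 0  (bit 5 = 0)
position 0: 100 → 0  (bit 4 = 0)
position 2: 011 → 0  (bit 3 = 0)
position 10: 010 → 0  (bit 2 = 0)
position 1: 001 → 0  (bit 1 = 0)
position 7: 000 → 1  (bit 0 = 1)
bits b7..b0 = 00000001 = 1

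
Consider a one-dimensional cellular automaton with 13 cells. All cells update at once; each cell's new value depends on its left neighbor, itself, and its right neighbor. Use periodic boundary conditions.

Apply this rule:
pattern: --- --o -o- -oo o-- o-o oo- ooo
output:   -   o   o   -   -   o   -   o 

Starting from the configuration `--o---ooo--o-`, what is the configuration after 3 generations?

o--o-oo-oo--o

-oo--o-o--oo-
o---oooo-o---
o--o-oo-oo--o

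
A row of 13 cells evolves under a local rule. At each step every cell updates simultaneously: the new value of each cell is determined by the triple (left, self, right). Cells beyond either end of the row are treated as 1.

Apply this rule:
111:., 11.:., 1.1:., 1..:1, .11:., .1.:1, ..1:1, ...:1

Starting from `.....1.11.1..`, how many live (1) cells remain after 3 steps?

9

step 1: 111111....111
step 2: ......1111...
step 3: 111111....111
count of 1: 9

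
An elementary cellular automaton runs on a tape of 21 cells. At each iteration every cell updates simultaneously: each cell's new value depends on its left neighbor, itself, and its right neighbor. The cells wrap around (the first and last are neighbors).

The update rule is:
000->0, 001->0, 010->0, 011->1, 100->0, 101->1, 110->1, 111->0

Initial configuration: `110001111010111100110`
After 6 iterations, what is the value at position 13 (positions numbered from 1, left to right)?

110001001101100100111
010000001111100000100
000000001000100000000
000000000000000000000
000000000000000000000  (fixed point — unchanged through iteration 6)
position 13 holds 0

0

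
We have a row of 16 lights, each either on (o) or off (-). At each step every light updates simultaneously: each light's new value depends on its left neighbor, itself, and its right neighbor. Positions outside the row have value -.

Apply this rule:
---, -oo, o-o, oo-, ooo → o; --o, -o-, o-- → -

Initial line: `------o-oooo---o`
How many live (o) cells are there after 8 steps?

ooooo--ooooo-o--
ooooo--oooooo--o
ooooo--oooooo---
ooooo--oooooo-oo
ooooo--ooooooooo
ooooo--ooooooooo  (fixed point — unchanged through step 8)
count of o: 14

14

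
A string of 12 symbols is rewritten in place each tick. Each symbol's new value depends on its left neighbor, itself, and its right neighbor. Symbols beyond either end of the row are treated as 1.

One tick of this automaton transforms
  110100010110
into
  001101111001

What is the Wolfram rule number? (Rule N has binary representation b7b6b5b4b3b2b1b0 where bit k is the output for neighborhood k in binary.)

position 0: 111 → 0  (bit 7 = 0)
position 1: 110 → 0  (bit 6 = 0)
position 2: 101 → 1  (bit 5 = 1)
position 4: 100 → 0  (bit 4 = 0)
position 9: 011 → 0  (bit 3 = 0)
position 3: 010 → 1  (bit 2 = 1)
position 6: 001 → 1  (bit 1 = 1)
position 5: 000 → 1  (bit 0 = 1)
bits b7..b0 = 00100111 = 39

39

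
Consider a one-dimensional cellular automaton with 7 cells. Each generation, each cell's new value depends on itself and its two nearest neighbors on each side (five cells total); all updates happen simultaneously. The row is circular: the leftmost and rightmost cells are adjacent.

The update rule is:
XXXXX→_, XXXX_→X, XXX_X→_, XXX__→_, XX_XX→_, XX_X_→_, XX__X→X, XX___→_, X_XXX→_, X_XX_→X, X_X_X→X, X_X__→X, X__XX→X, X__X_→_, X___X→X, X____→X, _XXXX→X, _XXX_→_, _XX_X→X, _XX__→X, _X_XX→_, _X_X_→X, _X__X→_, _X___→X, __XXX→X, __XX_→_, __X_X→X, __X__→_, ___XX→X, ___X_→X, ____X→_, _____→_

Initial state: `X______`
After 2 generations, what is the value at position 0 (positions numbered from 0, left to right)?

_

_XX___X
_XX_XXX
position 0 holds _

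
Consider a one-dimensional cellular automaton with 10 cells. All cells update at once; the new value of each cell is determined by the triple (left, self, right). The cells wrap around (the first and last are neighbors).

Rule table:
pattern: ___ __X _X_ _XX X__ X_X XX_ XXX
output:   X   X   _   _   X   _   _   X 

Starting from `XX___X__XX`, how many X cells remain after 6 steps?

4

X_XXX_XX_X
___X______
XXX_XXXXXX
XX___XXXXX
X_XXX_XXXX
___X___XXX
count of X: 4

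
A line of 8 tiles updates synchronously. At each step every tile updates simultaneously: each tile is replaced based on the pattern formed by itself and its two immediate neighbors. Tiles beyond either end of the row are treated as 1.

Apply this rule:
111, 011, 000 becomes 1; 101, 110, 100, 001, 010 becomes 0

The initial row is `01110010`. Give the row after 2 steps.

01001110

01100000
01001110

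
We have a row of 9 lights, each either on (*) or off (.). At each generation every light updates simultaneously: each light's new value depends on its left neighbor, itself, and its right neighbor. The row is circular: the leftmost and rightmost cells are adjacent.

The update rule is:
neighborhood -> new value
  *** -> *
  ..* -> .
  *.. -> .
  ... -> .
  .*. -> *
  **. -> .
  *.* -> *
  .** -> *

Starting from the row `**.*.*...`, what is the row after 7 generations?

*........

*.****...
*****....
****.....
***......
**.......
*........
*........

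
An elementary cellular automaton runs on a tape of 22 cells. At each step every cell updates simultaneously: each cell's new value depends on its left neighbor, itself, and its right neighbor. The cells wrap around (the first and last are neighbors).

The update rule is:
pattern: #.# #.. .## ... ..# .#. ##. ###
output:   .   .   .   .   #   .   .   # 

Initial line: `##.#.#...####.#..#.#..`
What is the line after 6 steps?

...#.......#....#.....

step 1: ........#.##....#....#
step 2: .......#.......#....#.
step 3: ......#.......#....#..
step 4: .....#.......#....#...
step 5: ....#.......#....#....
step 6: ...#.......#....#.....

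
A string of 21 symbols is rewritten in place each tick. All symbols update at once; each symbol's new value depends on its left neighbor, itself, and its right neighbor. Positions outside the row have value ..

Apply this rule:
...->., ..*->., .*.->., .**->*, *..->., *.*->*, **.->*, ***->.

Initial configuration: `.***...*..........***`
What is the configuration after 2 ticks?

..*................*.

tick 1: .*.*..............*.*
tick 2: ..*................*.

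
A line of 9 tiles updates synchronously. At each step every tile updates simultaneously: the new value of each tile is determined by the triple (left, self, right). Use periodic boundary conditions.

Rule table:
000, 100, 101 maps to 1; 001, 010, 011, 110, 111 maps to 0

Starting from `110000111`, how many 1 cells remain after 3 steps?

3

001110000
100001111
011100000
count of 1: 3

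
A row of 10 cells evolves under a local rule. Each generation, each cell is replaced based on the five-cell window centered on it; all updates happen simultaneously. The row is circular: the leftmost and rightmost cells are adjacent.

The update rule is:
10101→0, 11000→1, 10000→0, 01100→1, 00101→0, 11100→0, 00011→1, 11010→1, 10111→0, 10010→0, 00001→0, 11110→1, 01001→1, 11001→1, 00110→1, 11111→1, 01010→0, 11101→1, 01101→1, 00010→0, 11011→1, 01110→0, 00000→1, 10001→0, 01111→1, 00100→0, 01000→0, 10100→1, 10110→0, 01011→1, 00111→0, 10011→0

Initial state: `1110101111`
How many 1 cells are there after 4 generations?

8

generation 1: 1111010111
generation 2: 1111101011
generation 3: 1111110101
generation 4: 1111111010
count of 1: 8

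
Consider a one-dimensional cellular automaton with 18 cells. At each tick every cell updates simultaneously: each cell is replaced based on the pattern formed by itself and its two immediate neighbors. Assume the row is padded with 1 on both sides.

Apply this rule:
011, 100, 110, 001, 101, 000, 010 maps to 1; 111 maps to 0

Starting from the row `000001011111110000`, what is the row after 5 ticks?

111111110000011111

111111110000011111
000000011111110000
111111110000011111  (repeats tick 1; period 2)
tick 5: 111111110000011111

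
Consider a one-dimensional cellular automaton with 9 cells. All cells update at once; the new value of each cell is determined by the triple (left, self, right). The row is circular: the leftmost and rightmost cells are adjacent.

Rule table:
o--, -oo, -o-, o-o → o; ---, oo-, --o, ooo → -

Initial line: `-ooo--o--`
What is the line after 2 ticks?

-oo-ooo-o

-o--o-oo-
-oo-ooo-o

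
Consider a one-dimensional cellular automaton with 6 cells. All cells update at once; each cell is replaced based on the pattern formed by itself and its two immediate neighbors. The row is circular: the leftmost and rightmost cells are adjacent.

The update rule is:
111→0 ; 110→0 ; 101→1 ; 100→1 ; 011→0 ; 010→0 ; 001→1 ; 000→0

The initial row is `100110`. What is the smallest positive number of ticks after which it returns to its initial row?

2

tick 1: 011001
tick 2: 100110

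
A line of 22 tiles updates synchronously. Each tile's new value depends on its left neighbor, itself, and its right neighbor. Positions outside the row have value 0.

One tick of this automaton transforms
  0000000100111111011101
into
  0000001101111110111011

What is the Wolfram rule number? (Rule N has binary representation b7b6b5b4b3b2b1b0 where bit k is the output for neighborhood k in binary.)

174

position 11: 111 → 1  (bit 7 = 1)
position 15: 110 → 0  (bit 6 = 0)
position 16: 101 → 1  (bit 5 = 1)
position 8: 100 → 0  (bit 4 = 0)
position 10: 011 → 1  (bit 3 = 1)
position 7: 010 → 1  (bit 2 = 1)
position 6: 001 → 1  (bit 1 = 1)
position 0: 000 → 0  (bit 0 = 0)
bits b7..b0 = 10101110 = 174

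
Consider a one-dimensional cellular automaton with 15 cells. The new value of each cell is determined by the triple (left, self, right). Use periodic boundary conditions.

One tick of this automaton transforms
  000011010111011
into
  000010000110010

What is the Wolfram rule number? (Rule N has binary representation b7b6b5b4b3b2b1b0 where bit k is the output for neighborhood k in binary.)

136

position 10: 111 → 1  (bit 7 = 1)
position 5: 110 → 0  (bit 6 = 0)
position 6: 101 → 0  (bit 5 = 0)
position 0: 100 → 0  (bit 4 = 0)
position 4: 011 → 1  (bit 3 = 1)
position 7: 010 → 0  (bit 2 = 0)
position 3: 001 → 0  (bit 1 = 0)
position 1: 000 → 0  (bit 0 = 0)
bits b7..b0 = 10001000 = 136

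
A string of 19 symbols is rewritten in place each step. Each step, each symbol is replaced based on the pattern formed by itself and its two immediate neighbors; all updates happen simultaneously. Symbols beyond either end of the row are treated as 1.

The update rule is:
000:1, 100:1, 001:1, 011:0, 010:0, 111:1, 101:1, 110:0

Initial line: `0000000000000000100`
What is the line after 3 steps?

1111111111111111011
1111111111111110101
1111111111111101010

1111111111111101010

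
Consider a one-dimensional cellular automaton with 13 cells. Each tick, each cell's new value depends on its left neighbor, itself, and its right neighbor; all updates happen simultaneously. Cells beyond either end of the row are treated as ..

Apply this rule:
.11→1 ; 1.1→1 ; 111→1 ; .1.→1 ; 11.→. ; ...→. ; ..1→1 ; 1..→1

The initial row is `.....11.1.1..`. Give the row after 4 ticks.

.11.11111.11.

tick 1: ....11.11111.
tick 2: ...11.11111.1
tick 3: ..11.11111.11
tick 4: .11.11111.11.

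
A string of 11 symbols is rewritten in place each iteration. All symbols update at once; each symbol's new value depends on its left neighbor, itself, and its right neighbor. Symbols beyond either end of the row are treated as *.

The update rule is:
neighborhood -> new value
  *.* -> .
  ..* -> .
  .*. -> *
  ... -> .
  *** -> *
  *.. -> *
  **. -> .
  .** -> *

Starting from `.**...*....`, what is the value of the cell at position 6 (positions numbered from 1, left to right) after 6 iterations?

.*.*..**...
.*.**.*.*..
.*.*..*.**.
.*.**.*.*..  (repeats iteration 2; period 2)
iteration 6: .*.**.*.*..
position 6 holds .

.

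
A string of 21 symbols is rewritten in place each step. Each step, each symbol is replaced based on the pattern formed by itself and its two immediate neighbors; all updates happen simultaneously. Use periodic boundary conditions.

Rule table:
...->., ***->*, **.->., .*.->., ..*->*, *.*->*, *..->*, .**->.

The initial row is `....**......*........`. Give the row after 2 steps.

...*..*....*.*.......
..*.**.*..*.*.*......

..*.**.*..*.*.*......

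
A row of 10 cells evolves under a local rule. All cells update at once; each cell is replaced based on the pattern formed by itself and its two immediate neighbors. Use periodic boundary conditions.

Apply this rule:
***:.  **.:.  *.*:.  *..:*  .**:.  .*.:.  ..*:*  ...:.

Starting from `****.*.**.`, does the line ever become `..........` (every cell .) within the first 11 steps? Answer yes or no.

yes

..........
all cells are . at step 1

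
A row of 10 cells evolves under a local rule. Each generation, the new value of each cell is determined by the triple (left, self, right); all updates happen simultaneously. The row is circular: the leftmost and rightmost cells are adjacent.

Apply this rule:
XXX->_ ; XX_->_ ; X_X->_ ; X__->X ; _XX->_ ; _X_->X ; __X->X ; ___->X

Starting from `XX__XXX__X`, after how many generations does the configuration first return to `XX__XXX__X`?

2

generation 1: __XX___XX_
generation 2: XX__XXX__X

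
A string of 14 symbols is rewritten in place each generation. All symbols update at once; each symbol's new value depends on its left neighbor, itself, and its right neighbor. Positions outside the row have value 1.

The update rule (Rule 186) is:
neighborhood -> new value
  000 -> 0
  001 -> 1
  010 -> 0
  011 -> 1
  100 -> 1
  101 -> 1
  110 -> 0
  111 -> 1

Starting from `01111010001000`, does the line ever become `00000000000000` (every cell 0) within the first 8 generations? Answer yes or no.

11110101010101
11101010101011
11010101010111
10101010101111
01010101011111
10101010111111
01010101111111
10101011111111
generation 8 is 10101011111111, still not uniform 0

no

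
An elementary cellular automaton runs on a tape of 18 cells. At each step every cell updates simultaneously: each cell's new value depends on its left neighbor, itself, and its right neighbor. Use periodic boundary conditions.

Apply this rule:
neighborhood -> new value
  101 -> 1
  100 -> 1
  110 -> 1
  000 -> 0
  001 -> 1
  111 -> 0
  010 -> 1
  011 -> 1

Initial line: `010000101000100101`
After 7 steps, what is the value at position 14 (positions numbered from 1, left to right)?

111001111101111111
001111000111000000
011001101101100000
111111111111110000
100000000000011001
110000000000111111
011000000001100000
position 14 holds 0

0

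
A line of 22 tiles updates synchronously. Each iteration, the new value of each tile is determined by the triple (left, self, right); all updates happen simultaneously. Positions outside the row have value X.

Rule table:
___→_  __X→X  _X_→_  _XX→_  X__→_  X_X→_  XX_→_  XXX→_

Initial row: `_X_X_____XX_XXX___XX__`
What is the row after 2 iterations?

_______X________X___X_

iteration 1: ________X________X___X
iteration 2: _______X________X___X_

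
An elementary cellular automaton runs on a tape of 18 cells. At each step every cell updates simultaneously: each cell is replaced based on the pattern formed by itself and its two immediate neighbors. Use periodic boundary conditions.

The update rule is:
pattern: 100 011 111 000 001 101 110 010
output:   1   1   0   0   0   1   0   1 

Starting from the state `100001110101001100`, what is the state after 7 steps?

110001001111101010
101001101000011111
011101011100010000
010011110010011000
011010001011010100
010111001110111110
011100101001100001

011100101001100001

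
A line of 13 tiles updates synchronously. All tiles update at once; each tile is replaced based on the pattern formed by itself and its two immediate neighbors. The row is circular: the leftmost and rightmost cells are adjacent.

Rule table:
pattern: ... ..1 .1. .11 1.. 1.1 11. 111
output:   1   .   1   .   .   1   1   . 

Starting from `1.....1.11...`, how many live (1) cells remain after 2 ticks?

10

tick 1: 1.111.11.1.1.
tick 2: 11..11.111111
count of 1: 10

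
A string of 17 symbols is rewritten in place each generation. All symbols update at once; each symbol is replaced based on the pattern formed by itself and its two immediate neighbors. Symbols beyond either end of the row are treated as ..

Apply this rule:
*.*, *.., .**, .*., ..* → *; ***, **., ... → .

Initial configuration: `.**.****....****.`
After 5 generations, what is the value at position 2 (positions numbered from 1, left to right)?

*

**.**...*..**...*
*.**.*.*****.*.**
***.****....****.
*..**...*..**...*
****.*.*****.*.**
position 2 holds *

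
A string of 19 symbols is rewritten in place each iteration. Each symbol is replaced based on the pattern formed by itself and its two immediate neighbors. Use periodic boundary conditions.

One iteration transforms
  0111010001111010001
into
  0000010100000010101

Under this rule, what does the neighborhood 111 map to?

0

At position 2 the neighborhood is 111; the next row has 0 there.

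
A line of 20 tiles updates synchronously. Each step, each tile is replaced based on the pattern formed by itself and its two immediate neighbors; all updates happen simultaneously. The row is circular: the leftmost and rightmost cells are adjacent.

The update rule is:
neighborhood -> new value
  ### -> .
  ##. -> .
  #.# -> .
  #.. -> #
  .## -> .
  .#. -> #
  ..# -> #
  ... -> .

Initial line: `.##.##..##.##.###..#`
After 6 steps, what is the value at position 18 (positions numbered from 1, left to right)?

.

......##.........###
#....#..#.......#...
##..######.....###.#
..##......#...#.....
.#..#....###.###....
######..#.......#...
position 18 holds .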